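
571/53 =10  +  41/53  =  10.77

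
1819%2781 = 1819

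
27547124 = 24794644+2752480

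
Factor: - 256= -2^8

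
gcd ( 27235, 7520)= 5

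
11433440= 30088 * 380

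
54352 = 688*79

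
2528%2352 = 176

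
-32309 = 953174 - 985483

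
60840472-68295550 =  - 7455078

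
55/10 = 11/2 = 5.50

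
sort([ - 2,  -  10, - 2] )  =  [ - 10 ,- 2, - 2] 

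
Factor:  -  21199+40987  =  2^2*3^1*17^1*97^1  =  19788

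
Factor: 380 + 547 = 927 = 3^2*103^1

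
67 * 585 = 39195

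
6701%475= 51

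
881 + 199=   1080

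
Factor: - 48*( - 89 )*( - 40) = -170880 = - 2^7*3^1*5^1*89^1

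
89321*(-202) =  - 18042842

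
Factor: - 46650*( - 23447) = 2^1*3^1  *  5^2*311^1*23447^1 = 1093802550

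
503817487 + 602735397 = 1106552884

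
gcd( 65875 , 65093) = 17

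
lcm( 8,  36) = 72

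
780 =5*156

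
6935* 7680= 53260800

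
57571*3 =172713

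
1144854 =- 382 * ( - 2997 )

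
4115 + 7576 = 11691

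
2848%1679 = 1169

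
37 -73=- 36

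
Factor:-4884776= -2^3*13^2*3613^1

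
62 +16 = 78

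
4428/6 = 738  =  738.00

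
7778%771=68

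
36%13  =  10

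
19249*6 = 115494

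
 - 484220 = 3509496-3993716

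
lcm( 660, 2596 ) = 38940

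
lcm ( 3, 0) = 0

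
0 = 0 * 98975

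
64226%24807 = 14612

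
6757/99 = 6757/99  =  68.25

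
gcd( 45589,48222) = 1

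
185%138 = 47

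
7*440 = 3080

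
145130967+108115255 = 253246222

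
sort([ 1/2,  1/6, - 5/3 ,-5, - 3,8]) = [-5, - 3, - 5/3, 1/6,1/2,8] 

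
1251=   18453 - 17202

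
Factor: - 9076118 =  - 2^1*31^1*146389^1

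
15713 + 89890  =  105603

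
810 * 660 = 534600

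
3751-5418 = -1667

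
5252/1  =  5252= 5252.00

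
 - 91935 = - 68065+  - 23870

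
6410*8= 51280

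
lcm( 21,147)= 147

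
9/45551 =9/45551 = 0.00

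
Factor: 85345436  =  2^2*11^1 * 41^1*47309^1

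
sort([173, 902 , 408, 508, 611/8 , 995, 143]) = [ 611/8,143, 173,408, 508, 902, 995]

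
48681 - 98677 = -49996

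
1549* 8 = 12392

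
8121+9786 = 17907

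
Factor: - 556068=-2^2 * 3^1*149^1*311^1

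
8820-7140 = 1680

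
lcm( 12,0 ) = 0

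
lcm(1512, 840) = 7560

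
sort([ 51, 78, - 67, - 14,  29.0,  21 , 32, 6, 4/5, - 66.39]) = [ - 67 ,  -  66.39,-14, 4/5,6,21, 29.0, 32, 51, 78]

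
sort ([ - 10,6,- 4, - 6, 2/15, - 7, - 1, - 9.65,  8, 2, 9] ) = [ - 10, - 9.65, - 7,- 6, - 4, - 1,2/15, 2,6,  8,9]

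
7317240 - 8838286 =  - 1521046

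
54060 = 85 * 636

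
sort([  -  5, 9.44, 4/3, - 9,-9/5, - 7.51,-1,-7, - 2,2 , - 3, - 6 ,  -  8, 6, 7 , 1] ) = [ - 9, - 8,-7.51 , - 7, - 6,  -  5, - 3,-2, - 9/5,  -  1, 1,4/3, 2,6, 7 , 9.44 ]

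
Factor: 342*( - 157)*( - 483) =2^1*3^3 * 7^1*19^1*23^1*157^1 = 25934202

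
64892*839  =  54444388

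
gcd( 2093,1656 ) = 23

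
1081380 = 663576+417804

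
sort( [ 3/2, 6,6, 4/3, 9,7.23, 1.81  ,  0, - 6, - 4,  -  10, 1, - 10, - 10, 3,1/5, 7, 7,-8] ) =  [-10, - 10, - 10, - 8 , - 6, - 4,  0 , 1/5, 1, 4/3, 3/2,1.81, 3, 6, 6,  7,7,7.23, 9]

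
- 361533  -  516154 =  - 877687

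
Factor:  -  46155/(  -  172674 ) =2^( - 1 )*3^( - 1)*5^1 *17^1*53^ ( - 1) = 85/318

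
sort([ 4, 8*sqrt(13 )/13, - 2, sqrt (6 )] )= [ - 2, 8 * sqrt(13 )/13,sqrt(6),  4 ]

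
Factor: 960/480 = 2  =  2^1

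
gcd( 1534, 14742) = 26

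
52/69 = 52/69 = 0.75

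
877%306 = 265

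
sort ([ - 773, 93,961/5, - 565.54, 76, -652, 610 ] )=[-773,- 652,-565.54, 76, 93, 961/5,610]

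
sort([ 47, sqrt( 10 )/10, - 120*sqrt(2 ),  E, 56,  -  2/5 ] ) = [-120 * sqrt( 2 ),-2/5 , sqrt( 10)/10 , E,47, 56]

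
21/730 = 21/730=0.03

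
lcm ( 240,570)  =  4560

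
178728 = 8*22341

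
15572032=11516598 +4055434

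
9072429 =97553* 93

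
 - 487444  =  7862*( - 62) 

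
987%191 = 32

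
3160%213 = 178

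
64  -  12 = 52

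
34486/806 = 42 + 317/403 = 42.79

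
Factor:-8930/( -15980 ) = 2^ ( - 1 )*17^( - 1)*19^1 = 19/34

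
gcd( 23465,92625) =1235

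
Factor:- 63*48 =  - 2^4 * 3^3 * 7^1 = -3024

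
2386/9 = 265 + 1/9=265.11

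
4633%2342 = 2291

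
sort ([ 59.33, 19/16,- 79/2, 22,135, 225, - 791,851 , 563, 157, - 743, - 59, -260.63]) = [ - 791, - 743, -260.63,-59, - 79/2, 19/16,22,59.33,  135, 157, 225,  563 , 851]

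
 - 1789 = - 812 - 977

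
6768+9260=16028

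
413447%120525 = 51872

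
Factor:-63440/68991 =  - 2^4 * 3^( - 1) * 5^1*29^( - 1 )  =  -  80/87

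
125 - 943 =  - 818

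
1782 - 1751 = 31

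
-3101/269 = -3101/269 =-11.53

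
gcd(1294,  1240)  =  2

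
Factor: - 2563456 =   -  2^7*7^1*2861^1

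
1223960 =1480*827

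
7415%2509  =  2397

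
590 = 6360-5770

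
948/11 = 948/11 = 86.18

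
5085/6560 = 1017/1312= 0.78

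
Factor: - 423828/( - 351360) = 2^(- 5)*  5^(-1)*193^1 = 193/160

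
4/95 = 4/95 = 0.04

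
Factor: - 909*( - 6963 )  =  3^3*11^1*101^1*211^1  =  6329367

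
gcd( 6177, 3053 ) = 71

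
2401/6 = 400 + 1/6=400.17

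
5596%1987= 1622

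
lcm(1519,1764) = 54684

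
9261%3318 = 2625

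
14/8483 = 14/8483 = 0.00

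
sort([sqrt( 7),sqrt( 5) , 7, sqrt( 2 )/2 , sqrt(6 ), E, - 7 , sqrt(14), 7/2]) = [ - 7,sqrt( 2) /2, sqrt( 5 ),sqrt( 6 ) , sqrt( 7 ),E , 7/2, sqrt( 14), 7]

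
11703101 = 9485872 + 2217229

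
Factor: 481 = 13^1*37^1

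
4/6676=1/1669 = 0.00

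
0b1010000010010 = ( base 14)1C30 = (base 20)CGI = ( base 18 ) FF8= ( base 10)5138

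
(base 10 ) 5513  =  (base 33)522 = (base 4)1112021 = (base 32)5c9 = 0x1589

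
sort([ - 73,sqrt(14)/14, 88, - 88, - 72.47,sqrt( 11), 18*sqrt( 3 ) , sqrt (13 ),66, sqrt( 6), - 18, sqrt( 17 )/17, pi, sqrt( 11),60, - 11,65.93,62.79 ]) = [ - 88, - 73, - 72.47, - 18, - 11,sqrt(17) /17,sqrt(14 )/14, sqrt(6), pi,  sqrt( 11 ), sqrt( 11 ),sqrt( 13 ), 18 * sqrt( 3 ) , 60, 62.79,  65.93,66, 88] 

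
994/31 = 994/31 = 32.06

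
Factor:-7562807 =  - 7^3 * 17^1*1297^1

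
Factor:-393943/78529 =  - 11^ (  -  2 )*607^1   =  -  607/121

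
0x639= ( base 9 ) 2160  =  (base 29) 1pr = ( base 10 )1593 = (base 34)1ct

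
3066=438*7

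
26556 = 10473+16083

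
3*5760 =17280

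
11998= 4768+7230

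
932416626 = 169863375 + 762553251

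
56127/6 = 9354 +1/2 = 9354.50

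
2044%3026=2044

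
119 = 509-390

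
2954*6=17724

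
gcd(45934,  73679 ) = 1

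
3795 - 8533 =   -  4738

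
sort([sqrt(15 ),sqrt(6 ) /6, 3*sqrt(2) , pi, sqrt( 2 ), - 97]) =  [ - 97 , sqrt (6 )/6 , sqrt( 2 ),pi,sqrt( 15),3*sqrt(2 )]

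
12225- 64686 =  - 52461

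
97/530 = 97/530 = 0.18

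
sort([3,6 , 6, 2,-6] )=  [ - 6,  2 , 3, 6, 6] 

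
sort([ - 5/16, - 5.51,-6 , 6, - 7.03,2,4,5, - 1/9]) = [ - 7.03, - 6, - 5.51,-5/16, - 1/9,2,4,5,6 ] 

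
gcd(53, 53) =53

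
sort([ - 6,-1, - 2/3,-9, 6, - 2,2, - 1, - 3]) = [  -  9, - 6, - 3, - 2,  -  1, - 1, - 2/3, 2, 6] 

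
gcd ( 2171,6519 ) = 1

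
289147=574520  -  285373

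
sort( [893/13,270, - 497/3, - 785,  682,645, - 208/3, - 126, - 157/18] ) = [ - 785,-497/3, - 126, -208/3, - 157/18,893/13, 270, 645,682 ] 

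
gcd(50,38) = 2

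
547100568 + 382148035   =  929248603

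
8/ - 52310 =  - 4/26155 = -0.00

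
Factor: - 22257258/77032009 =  - 2^1*3^1*73^( - 1)*127^1*29209^1*  1055233^( - 1 ) 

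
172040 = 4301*40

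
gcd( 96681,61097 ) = 1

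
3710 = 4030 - 320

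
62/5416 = 31/2708  =  0.01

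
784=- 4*( - 196 ) 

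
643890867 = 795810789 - 151919922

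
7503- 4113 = 3390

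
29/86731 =29/86731 = 0.00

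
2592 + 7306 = 9898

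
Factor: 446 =2^1*223^1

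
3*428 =1284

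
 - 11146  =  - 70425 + 59279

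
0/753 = 0 = 0.00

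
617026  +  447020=1064046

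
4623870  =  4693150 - 69280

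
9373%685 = 468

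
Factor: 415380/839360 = 483/976 = 2^ ( - 4)*3^1 * 7^1*23^1 * 61^( - 1 ) 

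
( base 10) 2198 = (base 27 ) 30b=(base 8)4226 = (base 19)61D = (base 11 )1719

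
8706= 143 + 8563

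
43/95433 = 43/95433 = 0.00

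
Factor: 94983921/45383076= 2^( - 2)*3^2*37^1*41^1*773^1*1260641^( - 1 ) = 10553769/5042564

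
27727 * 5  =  138635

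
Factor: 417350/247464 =425/252 = 2^( - 2)*3^(-2)* 5^2*7^ ( - 1)*17^1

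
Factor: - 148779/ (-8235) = 3^( - 1 )*5^(-1)*271^1 = 271/15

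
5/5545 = 1/1109 = 0.00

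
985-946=39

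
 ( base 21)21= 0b101011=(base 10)43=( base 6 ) 111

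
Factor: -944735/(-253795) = 979/263  =  11^1* 89^1*263^( - 1 )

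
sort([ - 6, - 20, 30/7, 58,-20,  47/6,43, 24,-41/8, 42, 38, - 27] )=[ - 27, - 20, - 20, - 6, - 41/8, 30/7, 47/6,  24,38, 42,  43,58] 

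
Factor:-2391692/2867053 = - 2^2 *7^ ( -1 )*409579^ (  -  1)*597923^1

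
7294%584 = 286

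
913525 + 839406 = 1752931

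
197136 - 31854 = 165282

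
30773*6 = 184638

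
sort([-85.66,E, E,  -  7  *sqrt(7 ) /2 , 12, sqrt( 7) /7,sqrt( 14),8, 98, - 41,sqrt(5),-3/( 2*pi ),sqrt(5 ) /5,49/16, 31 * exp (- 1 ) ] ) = [ -85.66, - 41, - 7*sqrt ( 7 ) /2,- 3/(2*pi ),sqrt(7 )/7,sqrt( 5 ) /5, sqrt( 5) , E, E , 49/16, sqrt(14 ),8,31*exp(- 1), 12,98 ]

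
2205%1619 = 586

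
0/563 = 0 = 0.00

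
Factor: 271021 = 271021^1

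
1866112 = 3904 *478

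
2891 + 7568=10459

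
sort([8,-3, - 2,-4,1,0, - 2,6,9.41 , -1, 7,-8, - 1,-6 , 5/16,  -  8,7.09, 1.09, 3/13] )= [ - 8 ,- 8, - 6, - 4, - 3,-2, - 2, - 1,  -  1,  0, 3/13, 5/16 , 1,  1.09,  6,7 , 7.09 , 8,9.41]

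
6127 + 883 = 7010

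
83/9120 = 83/9120 = 0.01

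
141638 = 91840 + 49798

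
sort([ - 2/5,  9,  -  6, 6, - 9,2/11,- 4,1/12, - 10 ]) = [ - 10,-9, - 6, - 4, - 2/5, 1/12, 2/11,6, 9]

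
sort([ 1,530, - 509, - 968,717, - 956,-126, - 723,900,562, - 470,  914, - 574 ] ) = [- 968,  -  956,-723, - 574,  -  509, - 470, - 126, 1, 530, 562,717, 900,914 ] 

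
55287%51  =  3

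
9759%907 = 689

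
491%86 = 61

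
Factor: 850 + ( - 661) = 189 = 3^3*7^1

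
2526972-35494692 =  - 32967720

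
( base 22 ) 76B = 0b110111001011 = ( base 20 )8gb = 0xDCB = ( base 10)3531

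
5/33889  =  5/33889 = 0.00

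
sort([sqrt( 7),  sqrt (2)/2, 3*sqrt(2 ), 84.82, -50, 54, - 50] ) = [ - 50, - 50, sqrt( 2 )/2,sqrt( 7), 3*sqrt( 2 ), 54, 84.82] 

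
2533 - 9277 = - 6744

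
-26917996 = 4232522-31150518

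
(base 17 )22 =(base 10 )36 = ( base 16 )24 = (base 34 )12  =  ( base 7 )51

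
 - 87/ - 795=29/265 = 0.11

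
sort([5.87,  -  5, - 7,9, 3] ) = [ - 7, - 5, 3,  5.87,9 ]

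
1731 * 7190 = 12445890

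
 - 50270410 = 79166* (-635 )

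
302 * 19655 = 5935810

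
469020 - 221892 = 247128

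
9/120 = 3/40 = 0.07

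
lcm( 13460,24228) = 121140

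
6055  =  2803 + 3252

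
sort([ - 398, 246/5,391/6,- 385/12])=[ - 398, - 385/12, 246/5, 391/6] 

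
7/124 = 7/124 = 0.06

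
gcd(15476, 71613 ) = 73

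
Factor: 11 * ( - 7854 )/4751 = - 86394/4751 =- 2^1 * 3^1*7^1 * 11^2*17^1*4751^( - 1)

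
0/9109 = 0=0.00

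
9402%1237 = 743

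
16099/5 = 16099/5 = 3219.80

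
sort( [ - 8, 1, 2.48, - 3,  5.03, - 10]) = [ - 10, - 8, - 3, 1, 2.48, 5.03]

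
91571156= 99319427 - 7748271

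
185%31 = 30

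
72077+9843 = 81920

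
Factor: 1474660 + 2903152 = 2^2*1094453^1 = 4377812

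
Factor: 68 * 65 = 4420 = 2^2*5^1 * 13^1*17^1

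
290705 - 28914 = 261791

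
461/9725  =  461/9725 = 0.05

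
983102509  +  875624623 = 1858727132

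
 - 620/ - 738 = 310/369= 0.84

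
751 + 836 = 1587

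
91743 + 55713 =147456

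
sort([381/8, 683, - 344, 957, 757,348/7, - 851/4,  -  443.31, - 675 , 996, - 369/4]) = [ - 675, - 443.31 , - 344, - 851/4  , - 369/4, 381/8, 348/7, 683, 757, 957, 996]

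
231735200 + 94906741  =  326641941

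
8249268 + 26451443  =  34700711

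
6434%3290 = 3144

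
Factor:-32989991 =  - 97^1*340103^1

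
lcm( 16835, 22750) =841750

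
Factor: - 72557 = - 37^2*  53^1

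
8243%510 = 83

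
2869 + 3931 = 6800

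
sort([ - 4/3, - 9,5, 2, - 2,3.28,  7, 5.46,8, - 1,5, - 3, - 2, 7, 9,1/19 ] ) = [ - 9,- 3, - 2 , - 2, - 4/3,-1  ,  1/19,2,3.28,5, 5,5.46,  7  ,  7, 8, 9]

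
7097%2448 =2201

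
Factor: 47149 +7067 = 2^3*3^3*251^1 = 54216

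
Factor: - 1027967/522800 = -2^(-4 )*5^(- 2) * 367^1 *1307^(-1)*2801^1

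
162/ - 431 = - 1+ 269/431 =- 0.38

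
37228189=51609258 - 14381069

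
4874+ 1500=6374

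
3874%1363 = 1148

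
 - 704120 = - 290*2428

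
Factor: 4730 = 2^1 * 5^1 * 11^1 *43^1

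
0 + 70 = 70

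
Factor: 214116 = 2^2*3^1*7^1*2549^1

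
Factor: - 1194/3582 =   -  1/3 = -  3^(  -  1)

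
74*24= 1776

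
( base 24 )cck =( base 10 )7220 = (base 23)del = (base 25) BDK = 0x1c34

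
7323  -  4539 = 2784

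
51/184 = 51/184 = 0.28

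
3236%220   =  156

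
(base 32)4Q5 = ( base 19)DCC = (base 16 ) 1345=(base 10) 4933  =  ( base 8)11505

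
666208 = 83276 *8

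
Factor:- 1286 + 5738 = 4452 =2^2 * 3^1*7^1*53^1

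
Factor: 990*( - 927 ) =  - 917730 = - 2^1 * 3^4*5^1 * 11^1 * 103^1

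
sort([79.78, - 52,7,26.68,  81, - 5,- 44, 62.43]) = [ - 52, - 44, - 5,7,26.68,62.43,79.78,81 ]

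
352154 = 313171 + 38983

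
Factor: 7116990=2^1*3^1*5^1*237233^1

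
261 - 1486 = -1225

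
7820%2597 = 29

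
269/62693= 269/62693 = 0.00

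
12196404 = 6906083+5290321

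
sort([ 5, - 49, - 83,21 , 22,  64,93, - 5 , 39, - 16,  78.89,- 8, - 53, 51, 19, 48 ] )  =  [ - 83, - 53,  -  49,  -  16, - 8,-5, 5,  19,21, 22,  39,  48, 51, 64, 78.89, 93]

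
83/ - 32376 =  - 1  +  32293/32376 = -0.00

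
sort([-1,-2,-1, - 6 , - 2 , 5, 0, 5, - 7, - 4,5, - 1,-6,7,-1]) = [ - 7,-6, - 6, - 4, - 2, - 2, -1,  -  1, - 1,-1,0,5, 5,  5,7]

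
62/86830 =31/43415  =  0.00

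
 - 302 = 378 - 680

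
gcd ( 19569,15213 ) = 33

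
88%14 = 4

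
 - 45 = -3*15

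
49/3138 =49/3138 = 0.02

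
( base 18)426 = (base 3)1211120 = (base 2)10100111010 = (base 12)936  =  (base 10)1338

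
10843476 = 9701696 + 1141780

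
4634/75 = 61  +  59/75= 61.79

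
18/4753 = 18/4753 = 0.00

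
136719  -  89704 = 47015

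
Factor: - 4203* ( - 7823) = 3^2*467^1*7823^1= 32880069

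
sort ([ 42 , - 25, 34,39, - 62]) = [ - 62 ,  -  25,34,39, 42 ]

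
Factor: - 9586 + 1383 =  - 8203=-  13^1*631^1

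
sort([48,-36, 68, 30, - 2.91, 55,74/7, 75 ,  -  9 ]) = [ - 36, - 9, - 2.91,74/7 , 30, 48,55,68 , 75]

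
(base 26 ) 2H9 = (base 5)24203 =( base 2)11100001011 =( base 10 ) 1803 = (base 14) 92B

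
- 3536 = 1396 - 4932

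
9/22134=3/7378 = 0.00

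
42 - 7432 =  - 7390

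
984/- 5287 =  - 984/5287 = - 0.19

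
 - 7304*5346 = - 39047184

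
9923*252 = 2500596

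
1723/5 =344 + 3/5 = 344.60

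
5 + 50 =55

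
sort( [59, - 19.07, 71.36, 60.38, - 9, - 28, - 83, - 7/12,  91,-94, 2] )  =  [ - 94 ,-83, - 28 ,  -  19.07,-9, -7/12,2, 59,60.38,  71.36,91 ]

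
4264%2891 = 1373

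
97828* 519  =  50772732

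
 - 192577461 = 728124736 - 920702197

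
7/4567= 7/4567 =0.00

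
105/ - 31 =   -  4 + 19/31 = - 3.39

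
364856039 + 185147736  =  550003775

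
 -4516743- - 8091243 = 3574500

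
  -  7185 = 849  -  8034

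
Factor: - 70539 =  -  3^1*7^1*3359^1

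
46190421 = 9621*4801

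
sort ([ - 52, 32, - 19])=[ - 52 , - 19, 32]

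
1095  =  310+785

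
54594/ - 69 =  - 18198/23 = -791.22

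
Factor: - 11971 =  - 11971^1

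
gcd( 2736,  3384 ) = 72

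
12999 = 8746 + 4253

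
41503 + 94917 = 136420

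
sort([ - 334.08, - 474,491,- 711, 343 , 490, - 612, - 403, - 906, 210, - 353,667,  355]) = [-906,  -  711, - 612, - 474, - 403, -353, - 334.08,210, 343 , 355, 490 , 491,  667] 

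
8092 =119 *68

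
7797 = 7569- - 228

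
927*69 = 63963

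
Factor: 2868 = 2^2*3^1*239^1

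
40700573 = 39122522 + 1578051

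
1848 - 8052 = - 6204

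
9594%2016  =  1530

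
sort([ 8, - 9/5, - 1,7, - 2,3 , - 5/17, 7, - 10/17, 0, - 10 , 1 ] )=[ - 10,-2, - 9/5,-1 , - 10/17  , - 5/17 , 0,1, 3,7,7, 8 ]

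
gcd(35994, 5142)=5142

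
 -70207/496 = -142 + 225/496 = - 141.55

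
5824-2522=3302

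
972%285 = 117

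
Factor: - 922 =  - 2^1*461^1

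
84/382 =42/191 = 0.22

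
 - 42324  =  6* ( - 7054)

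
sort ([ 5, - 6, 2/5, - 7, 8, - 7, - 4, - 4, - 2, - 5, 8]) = [ -7, - 7, - 6 , - 5, - 4,- 4 , - 2, 2/5,5,8,8 ]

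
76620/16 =19155/4 = 4788.75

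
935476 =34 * 27514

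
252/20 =12 + 3/5 = 12.60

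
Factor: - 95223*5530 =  -526583190=-  2^1*3^1*5^1 *7^1*79^1*31741^1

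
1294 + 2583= 3877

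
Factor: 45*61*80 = 2^4*3^2* 5^2*61^1 = 219600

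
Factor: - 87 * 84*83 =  - 606564 = -  2^2*3^2 * 7^1*29^1* 83^1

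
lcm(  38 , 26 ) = 494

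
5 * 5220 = 26100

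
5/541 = 5/541 = 0.01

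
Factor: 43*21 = 3^1 * 7^1*43^1 =903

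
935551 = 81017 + 854534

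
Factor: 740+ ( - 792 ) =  - 52 =-2^2*13^1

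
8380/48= 2095/12 = 174.58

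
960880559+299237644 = 1260118203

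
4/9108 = 1/2277 = 0.00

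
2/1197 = 2/1197 = 0.00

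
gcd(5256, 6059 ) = 73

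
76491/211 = 76491/211 = 362.52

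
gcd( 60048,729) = 27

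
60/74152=15/18538=0.00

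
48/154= 24/77=0.31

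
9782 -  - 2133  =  11915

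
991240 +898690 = 1889930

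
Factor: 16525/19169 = 25/29 = 5^2*29^( - 1 )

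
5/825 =1/165= 0.01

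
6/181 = 6/181 = 0.03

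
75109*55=4130995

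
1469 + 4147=5616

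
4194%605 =564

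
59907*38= 2276466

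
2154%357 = 12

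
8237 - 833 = 7404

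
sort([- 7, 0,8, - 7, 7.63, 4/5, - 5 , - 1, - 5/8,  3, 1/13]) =[ - 7,  -  7 ,-5, - 1, - 5/8,0,1/13,4/5, 3, 7.63,  8 ]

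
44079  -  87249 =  - 43170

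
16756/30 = 8378/15= 558.53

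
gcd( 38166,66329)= 1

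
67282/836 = 33641/418 = 80.48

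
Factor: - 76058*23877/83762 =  -3^2* 17^1*  31^( -1)* 193^ ( - 1 )*379^1*2237^1 = -129716919/5983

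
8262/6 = 1377 =1377.00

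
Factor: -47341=-7^1*6763^1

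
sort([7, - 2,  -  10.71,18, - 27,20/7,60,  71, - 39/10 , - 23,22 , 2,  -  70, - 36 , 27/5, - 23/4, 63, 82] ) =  [ - 70, - 36, - 27, - 23, - 10.71,- 23/4, - 39/10, - 2,2,20/7 , 27/5,7, 18,22, 60,63, 71,82] 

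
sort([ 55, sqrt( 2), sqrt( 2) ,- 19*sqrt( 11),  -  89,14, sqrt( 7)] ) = [ - 89,-19*sqrt( 11), sqrt( 2),sqrt (2 ), sqrt(7) , 14, 55 ]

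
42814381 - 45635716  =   - 2821335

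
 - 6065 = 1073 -7138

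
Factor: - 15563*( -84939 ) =1321905657 = 3^1 * 23^1*79^1*197^1 * 1231^1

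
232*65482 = 15191824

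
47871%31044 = 16827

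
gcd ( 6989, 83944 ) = 1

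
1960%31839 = 1960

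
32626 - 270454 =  - 237828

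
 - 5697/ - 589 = 5697/589 = 9.67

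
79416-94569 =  - 15153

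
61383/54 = 20461/18 =1136.72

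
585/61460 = 117/12292 = 0.01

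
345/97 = 3+54/97 = 3.56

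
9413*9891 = 93103983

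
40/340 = 2/17=0.12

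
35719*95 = 3393305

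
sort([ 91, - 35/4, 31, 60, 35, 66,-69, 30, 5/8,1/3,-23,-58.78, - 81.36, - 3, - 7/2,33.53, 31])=[  -  81.36 ,  -  69, - 58.78, - 23, - 35/4, - 7/2,-3, 1/3,  5/8,30, 31, 31,33.53, 35, 60, 66,91 ]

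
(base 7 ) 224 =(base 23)51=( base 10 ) 116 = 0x74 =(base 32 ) 3K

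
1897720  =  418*4540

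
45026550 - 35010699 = 10015851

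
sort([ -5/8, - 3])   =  [ - 3, - 5/8]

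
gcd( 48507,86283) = 3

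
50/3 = 16 + 2/3 = 16.67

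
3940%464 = 228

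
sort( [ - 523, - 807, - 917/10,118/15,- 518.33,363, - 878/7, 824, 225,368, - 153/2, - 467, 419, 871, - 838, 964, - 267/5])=[ - 838,-807, - 523, - 518.33,  -  467, - 878/7, - 917/10, -153/2, - 267/5, 118/15,  225,363, 368, 419,824, 871, 964 ]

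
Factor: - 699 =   -  3^1*233^1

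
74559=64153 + 10406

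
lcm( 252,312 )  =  6552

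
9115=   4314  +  4801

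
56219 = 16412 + 39807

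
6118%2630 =858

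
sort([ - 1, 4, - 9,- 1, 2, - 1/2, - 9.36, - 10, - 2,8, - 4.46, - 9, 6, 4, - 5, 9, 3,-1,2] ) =[ - 10, -9.36, - 9,-9, - 5, - 4.46, - 2, - 1, - 1, - 1,-1/2, 2, 2, 3, 4,4, 6, 8, 9]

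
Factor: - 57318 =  - 2^1 * 3^1 * 41^1*233^1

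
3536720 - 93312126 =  - 89775406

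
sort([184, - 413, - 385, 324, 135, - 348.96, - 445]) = [ - 445, - 413 , - 385, -348.96,135,184, 324 ] 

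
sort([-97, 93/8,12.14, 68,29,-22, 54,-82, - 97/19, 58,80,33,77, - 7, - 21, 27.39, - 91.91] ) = [ - 97, - 91.91, - 82, - 22, - 21,  -  7, - 97/19,93/8, 12.14,  27.39 , 29,33, 54,58, 68, 77,  80 ] 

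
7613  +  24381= 31994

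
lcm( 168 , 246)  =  6888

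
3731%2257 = 1474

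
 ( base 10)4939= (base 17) 1019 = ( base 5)124224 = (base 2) 1001101001011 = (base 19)DCI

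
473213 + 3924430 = 4397643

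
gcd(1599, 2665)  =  533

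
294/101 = 294/101  =  2.91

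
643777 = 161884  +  481893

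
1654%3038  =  1654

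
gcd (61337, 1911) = 1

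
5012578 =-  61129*( - 82)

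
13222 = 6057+7165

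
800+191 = 991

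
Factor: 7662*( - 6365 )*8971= - 2^1*3^1*5^1*19^1  *  67^1*1277^1*8971^1 = - 437503379730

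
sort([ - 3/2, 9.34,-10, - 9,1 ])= [- 10, - 9, - 3/2,1, 9.34 ]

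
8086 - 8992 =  - 906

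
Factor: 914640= 2^4*3^1*5^1*37^1*103^1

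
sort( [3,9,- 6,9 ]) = [-6,  3,9,9 ] 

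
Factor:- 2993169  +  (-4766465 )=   -  7759634 = -2^1*3879817^1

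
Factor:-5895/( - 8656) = 2^( - 4 )*3^2*5^1*131^1*541^( - 1 ) 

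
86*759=65274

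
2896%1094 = 708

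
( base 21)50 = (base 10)105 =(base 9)126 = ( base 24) 49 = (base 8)151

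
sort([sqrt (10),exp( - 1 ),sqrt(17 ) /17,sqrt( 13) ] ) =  [ sqrt( 17) /17, exp (-1 ),sqrt (10 ), sqrt (13 ) ] 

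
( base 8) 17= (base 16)F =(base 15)10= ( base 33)f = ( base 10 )15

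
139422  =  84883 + 54539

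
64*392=25088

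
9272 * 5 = 46360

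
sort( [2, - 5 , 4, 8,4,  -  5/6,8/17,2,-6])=[ - 6, - 5, - 5/6,8/17,2, 2,4, 4,8]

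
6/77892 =1/12982 = 0.00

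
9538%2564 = 1846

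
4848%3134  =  1714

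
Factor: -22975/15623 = -25/17 = -5^2*17^(- 1)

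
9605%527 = 119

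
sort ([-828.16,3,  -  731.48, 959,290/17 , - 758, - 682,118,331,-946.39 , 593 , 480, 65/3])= [- 946.39, - 828.16,- 758, - 731.48, - 682, 3, 290/17 , 65/3, 118, 331, 480 , 593,959]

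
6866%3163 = 540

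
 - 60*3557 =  - 213420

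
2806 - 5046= - 2240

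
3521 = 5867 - 2346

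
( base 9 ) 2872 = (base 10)2171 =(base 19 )605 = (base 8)4173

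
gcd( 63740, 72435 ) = 5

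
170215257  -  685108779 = -514893522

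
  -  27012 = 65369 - 92381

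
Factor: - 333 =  - 3^2*37^1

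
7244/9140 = 1811/2285=0.79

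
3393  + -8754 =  - 5361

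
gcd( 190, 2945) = 95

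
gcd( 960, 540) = 60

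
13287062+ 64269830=77556892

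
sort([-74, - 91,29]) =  [ - 91, - 74,29]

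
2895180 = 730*3966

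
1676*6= 10056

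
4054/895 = 4054/895=4.53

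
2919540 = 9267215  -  6347675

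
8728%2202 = 2122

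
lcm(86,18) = 774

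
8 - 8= 0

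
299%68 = 27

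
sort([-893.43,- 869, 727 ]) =[-893.43, - 869, 727] 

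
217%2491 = 217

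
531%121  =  47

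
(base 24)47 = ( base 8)147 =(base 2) 1100111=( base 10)103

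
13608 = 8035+5573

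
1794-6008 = -4214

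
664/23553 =664/23553 = 0.03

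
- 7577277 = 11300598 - 18877875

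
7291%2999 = 1293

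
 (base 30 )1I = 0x30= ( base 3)1210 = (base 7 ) 66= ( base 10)48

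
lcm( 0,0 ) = 0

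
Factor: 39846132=2^2*3^2 * 1106837^1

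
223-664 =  -441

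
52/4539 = 52/4539 = 0.01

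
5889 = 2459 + 3430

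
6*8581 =51486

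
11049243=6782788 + 4266455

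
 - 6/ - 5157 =2/1719 = 0.00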